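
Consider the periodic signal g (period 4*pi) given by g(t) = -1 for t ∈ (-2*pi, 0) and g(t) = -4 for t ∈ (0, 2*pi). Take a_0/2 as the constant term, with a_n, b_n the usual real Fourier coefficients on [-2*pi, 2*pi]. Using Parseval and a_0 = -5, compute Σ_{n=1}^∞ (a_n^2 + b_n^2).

9/2

Parseval: a_0^2/2 + Σ_{n≥1} (a_n^2+b_n^2) = (1/(2*pi)) ∫_{-2*pi}^{2*pi} g(t)^2 dt = 17.
Subtract a_0^2/2 = 25/2: Σ (a_n^2+b_n^2) = 9/2.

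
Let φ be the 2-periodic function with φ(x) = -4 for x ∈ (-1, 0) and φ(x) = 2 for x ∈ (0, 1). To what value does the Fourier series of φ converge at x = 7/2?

x = 7/2 differs from x = -1/2 by 2 full period(s), and the series is 2-periodic.
φ is continuous at x = -1/2 with value -4, so the series converges to -4 there.

-4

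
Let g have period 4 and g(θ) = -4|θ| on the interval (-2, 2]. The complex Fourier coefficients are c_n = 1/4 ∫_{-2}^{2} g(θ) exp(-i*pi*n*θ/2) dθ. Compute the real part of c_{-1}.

16/pi**2

Since g is real-valued, Re(c_{-1}) = 1/4 ∫_{-2}^{2} g(θ) cos(-pi*θ/2) dθ = a_{1}/2.
g is even and cos(-pi*θ/2) is even, so the integrand is even: ∫_{-2}^{2} g(θ) cos(-pi*θ/2) dθ = 2∫_0^{2} g(θ) cos(-pi*θ/2) dθ.
Integrating by parts (boundary term plus one more integral), an antiderivative of (-4*θ) cos(-pi*θ/2) is -8*θ*sin(pi*θ/2)/pi - 16*cos(pi*θ/2)/pi**2; evaluating from 0 to 2: ∫_{0}^{2} (-4*θ) cos(-pi*θ/2) dθ = (16/pi**2) - (-16/pi**2) = 32/pi**2.
So ∫_{-2}^{2} g(θ) cos(-pi*θ/2) dθ = 64/pi**2.
Hence Re(c_{-1}) = (1/4)·(64/pi**2) = 16/pi**2.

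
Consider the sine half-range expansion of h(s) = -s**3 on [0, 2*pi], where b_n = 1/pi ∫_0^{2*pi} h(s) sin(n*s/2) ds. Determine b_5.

96/125 - 16*pi**2/5

b_5 = 1/pi ∫_0^{2*pi} (-s**3) sin(5*s/2) ds.
Integrating by parts three times (tabular method), an antiderivative of (-s**3) sin(5*s/2) is 2*s**3*cos(5*s/2)/5 - 12*s**2*sin(5*s/2)/25 - 48*s*cos(5*s/2)/125 + 96*sin(5*s/2)/625; evaluating from 0 to 2*pi: ∫_{0}^{2*pi} (-s**3) sin(5*s/2) ds = (16*pi*(6 - 25*pi**2)/125) - (0) = 16*pi*(6 - 25*pi**2)/125.
Hence b_5 = (1/pi)·(16*pi*(6 - 25*pi**2)/125) = 96/125 - 16*pi**2/5.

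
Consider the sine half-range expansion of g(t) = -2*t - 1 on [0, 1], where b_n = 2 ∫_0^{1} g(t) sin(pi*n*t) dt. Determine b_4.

1/pi

b_4 = 2 ∫_0^{1} (-2*t - 1) sin(4*pi*t) dt.
Integrating by parts (boundary term plus one more integral), an antiderivative of (-2*t - 1) sin(4*pi*t) is t*cos(4*pi*t)/(2*pi) - sin(4*pi*t)/(8*pi**2) + cos(4*pi*t)/(4*pi); evaluating from 0 to 1: ∫_{0}^{1} (-2*t - 1) sin(4*pi*t) dt = (3/(4*pi)) - (1/(4*pi)) = 1/(2*pi).
Hence b_4 = 2·(1/(2*pi)) = 1/pi.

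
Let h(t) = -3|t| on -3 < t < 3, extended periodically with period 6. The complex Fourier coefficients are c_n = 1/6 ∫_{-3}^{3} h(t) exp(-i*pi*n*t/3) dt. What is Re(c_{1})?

Since h is real-valued, Re(c_{1}) = 1/6 ∫_{-3}^{3} h(t) cos(pi*t/3) dt = a_{1}/2.
h is even and cos(pi*t/3) is even, so the integrand is even: ∫_{-3}^{3} h(t) cos(pi*t/3) dt = 2∫_0^{3} h(t) cos(pi*t/3) dt.
Integrating by parts (boundary term plus one more integral), an antiderivative of (-3*t) cos(pi*t/3) is -9*t*sin(pi*t/3)/pi - 27*cos(pi*t/3)/pi**2; evaluating from 0 to 3: ∫_{0}^{3} (-3*t) cos(pi*t/3) dt = (27/pi**2) - (-27/pi**2) = 54/pi**2.
So ∫_{-3}^{3} h(t) cos(pi*t/3) dt = 108/pi**2.
Hence Re(c_{1}) = (1/6)·(108/pi**2) = 18/pi**2.

18/pi**2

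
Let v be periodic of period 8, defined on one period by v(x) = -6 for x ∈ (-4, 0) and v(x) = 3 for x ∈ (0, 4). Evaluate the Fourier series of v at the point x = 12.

-3/2

x = 12 differs from x = 4 by 1 full period(s), and the series is 8-periodic.
At x = 4 the one-sided limits are v(4^-) = 3 and v(4^+) = -6.
By Dirichlet's theorem the series converges to their average, [(3) + (-6)]/2 = -3/2.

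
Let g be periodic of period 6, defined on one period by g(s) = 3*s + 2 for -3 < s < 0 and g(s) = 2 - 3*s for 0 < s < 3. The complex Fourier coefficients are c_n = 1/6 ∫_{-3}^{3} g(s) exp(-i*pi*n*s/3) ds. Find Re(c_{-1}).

Since g is real-valued, Re(c_{-1}) = 1/6 ∫_{-3}^{3} g(s) cos(-pi*s/3) ds = a_{1}/2.
g is even and cos(-pi*s/3) is even, so the integrand is even: ∫_{-3}^{3} g(s) cos(-pi*s/3) ds = 2∫_0^{3} g(s) cos(-pi*s/3) ds.
Integrating by parts (boundary term plus one more integral), an antiderivative of (2 - 3*s) cos(-pi*s/3) is -9*s*sin(pi*s/3)/pi + 6*sin(pi*s/3)/pi - 27*cos(pi*s/3)/pi**2; evaluating from 0 to 3: ∫_{0}^{3} (2 - 3*s) cos(-pi*s/3) ds = (27/pi**2) - (-27/pi**2) = 54/pi**2.
So ∫_{-3}^{3} g(s) cos(-pi*s/3) ds = 108/pi**2.
Hence Re(c_{-1}) = (1/6)·(108/pi**2) = 18/pi**2.

18/pi**2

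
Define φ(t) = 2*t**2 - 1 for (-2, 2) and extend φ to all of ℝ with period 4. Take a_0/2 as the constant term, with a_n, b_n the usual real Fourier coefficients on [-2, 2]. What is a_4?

2/pi**2

a_4 = 1/2 ∫_{-2}^{2} φ(t) cos(2*pi*t) dt.
φ is even and cos(2*pi*t) is even, so the integrand is even and a_4 = ∫_0^{2} φ(t) cos(2*pi*t) dt.
Integrating by parts twice (tabular method), an antiderivative of (2*t**2 - 1) cos(2*pi*t) is t**2*sin(2*pi*t)/pi + t*cos(2*pi*t)/pi**2 - sin(2*pi*t)/(2*pi) - sin(2*pi*t)/(2*pi**3); evaluating from 0 to 2: ∫_{0}^{2} (2*t**2 - 1) cos(2*pi*t) dt = (2/pi**2) - (0) = 2/pi**2.
Hence a_4 = 2/pi**2.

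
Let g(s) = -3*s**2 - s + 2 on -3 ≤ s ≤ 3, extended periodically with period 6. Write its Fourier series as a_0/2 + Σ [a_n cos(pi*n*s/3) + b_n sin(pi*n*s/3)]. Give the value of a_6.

-3/pi**2

a_6 = 1/3 ∫_{-3}^{3} g(s) cos(2*pi*s) ds.
Integrating by parts twice (tabular method), an antiderivative of (-3*s**2 - s + 2) cos(2*pi*s) is -3*s**2*sin(2*pi*s)/(2*pi) - s*sin(2*pi*s)/(2*pi) - 3*s*cos(2*pi*s)/(2*pi**2) + 3*sin(2*pi*s)/(4*pi**3) + sin(2*pi*s)/pi - cos(2*pi*s)/(4*pi**2); evaluating from -3 to 3: ∫_{-3}^{3} (-3*s**2 - s + 2) cos(2*pi*s) ds = (-19/(4*pi**2)) - (17/(4*pi**2)) = -9/pi**2.
Hence a_6 = (1/3)·(-9/pi**2) = -3/pi**2.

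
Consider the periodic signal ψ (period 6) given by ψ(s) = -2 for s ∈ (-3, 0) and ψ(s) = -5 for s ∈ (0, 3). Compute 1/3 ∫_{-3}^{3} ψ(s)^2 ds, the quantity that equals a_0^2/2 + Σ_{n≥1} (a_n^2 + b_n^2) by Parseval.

1/3 ∫_{-3}^{3} ψ(s)^2 ds = 1/3 · (87) = 29.

29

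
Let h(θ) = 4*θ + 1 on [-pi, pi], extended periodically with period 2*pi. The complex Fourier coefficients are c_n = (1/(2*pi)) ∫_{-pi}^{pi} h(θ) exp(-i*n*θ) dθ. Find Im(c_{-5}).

4/5

Since h is real-valued, Im(c_{-5}) = -(1/(2*pi)) ∫_{-pi}^{pi} h(θ) sin(-5*θ) dθ = b_{5}/2.
Integrating by parts (boundary term plus one more integral), an antiderivative of (4*θ + 1) sin(-5*θ) is 4*θ*cos(5*θ)/5 - 4*sin(5*θ)/25 + cos(5*θ)/5; evaluating from -pi to pi: ∫_{-pi}^{pi} (4*θ + 1) sin(-5*θ) dθ = (-4*pi/5 - 1/5) - (-1/5 + 4*pi/5) = -8*pi/5.
Hence Im(c_{-5}) = (-1/(2*pi))·(-8*pi/5) = 4/5.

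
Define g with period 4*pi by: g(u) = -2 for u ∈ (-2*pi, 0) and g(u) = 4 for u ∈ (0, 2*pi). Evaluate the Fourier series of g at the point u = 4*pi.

1

u = 4*pi differs from u = 0 by 1 full period(s), and the series is 4*pi-periodic.
At u = 0 the one-sided limits are g(0^-) = -2 and g(0^+) = 4.
By Dirichlet's theorem the series converges to their average, [(-2) + (4)]/2 = 1.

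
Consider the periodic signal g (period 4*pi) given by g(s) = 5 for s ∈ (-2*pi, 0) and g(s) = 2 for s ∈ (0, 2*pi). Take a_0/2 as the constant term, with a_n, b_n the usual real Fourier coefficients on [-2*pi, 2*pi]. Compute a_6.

a_6 = (1/(2*pi)) ∫_{-2*pi}^{2*pi} g(s) cos(3*s) ds.
Split the integral at the breakpoints.
Directly, an antiderivative of (5) cos(3*s) is 5*sin(3*s)/3; evaluating from -2*pi to 0: ∫_{-2*pi}^{0} (5) cos(3*s) ds = (0) - (0) = 0.
Directly, an antiderivative of (2) cos(3*s) is 2*sin(3*s)/3; evaluating from 0 to 2*pi: ∫_{0}^{2*pi} (2) cos(3*s) ds = (0) - (0) = 0.
Summing the pieces and multiplying by (1/(2*pi)) gives a_6 = 0.

0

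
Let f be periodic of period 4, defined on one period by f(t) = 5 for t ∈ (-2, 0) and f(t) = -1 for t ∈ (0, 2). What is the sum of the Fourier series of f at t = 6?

2

t = 6 differs from t = -2 by 2 full period(s), and the series is 4-periodic.
At t = -2 the one-sided limits are f(-2^-) = -1 and f(-2^+) = 5.
By Dirichlet's theorem the series converges to their average, [(-1) + (5)]/2 = 2.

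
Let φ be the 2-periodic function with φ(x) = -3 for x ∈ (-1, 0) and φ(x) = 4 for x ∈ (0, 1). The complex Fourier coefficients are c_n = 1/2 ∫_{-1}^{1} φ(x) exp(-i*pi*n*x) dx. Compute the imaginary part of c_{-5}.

Since φ is real-valued, Im(c_{-5}) = -1/2 ∫_{-1}^{1} φ(x) sin(-5*pi*x) dx = b_{5}/2.
Split the integral at the breakpoints.
Directly, an antiderivative of (-3) sin(-5*pi*x) is -3*cos(5*pi*x)/(5*pi); evaluating from -1 to 0: ∫_{-1}^{0} (-3) sin(-5*pi*x) dx = (-3/(5*pi)) - (3/(5*pi)) = -6/(5*pi).
Directly, an antiderivative of (4) sin(-5*pi*x) is 4*cos(5*pi*x)/(5*pi); evaluating from 0 to 1: ∫_{0}^{1} (4) sin(-5*pi*x) dx = (-4/(5*pi)) - (4/(5*pi)) = -8/(5*pi).
So ∫_{-1}^{1} φ(x) sin(-5*pi*x) dx = -14/(5*pi).
Hence Im(c_{-5}) = (-1/2)·(-14/(5*pi)) = 7/(5*pi).

7/(5*pi)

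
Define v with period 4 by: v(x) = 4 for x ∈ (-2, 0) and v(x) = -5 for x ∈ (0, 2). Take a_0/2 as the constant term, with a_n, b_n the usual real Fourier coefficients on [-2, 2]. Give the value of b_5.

-18/(5*pi)

b_5 = 1/2 ∫_{-2}^{2} v(x) sin(5*pi*x/2) dx.
Split the integral at the breakpoints.
Directly, an antiderivative of (4) sin(5*pi*x/2) is -8*cos(5*pi*x/2)/(5*pi); evaluating from -2 to 0: ∫_{-2}^{0} (4) sin(5*pi*x/2) dx = (-8/(5*pi)) - (8/(5*pi)) = -16/(5*pi).
Directly, an antiderivative of (-5) sin(5*pi*x/2) is 2*cos(5*pi*x/2)/pi; evaluating from 0 to 2: ∫_{0}^{2} (-5) sin(5*pi*x/2) dx = (-2/pi) - (2/pi) = -4/pi.
Summing the pieces and multiplying by (1/2) gives b_5 = -18/(5*pi).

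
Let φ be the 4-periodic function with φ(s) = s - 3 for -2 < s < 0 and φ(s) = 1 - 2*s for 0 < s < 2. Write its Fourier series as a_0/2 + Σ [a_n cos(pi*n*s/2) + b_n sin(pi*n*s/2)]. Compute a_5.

12/(25*pi**2)

a_5 = 1/2 ∫_{-2}^{2} φ(s) cos(5*pi*s/2) ds.
Split the integral at the breakpoints.
Integrating by parts (boundary term plus one more integral), an antiderivative of (s - 3) cos(5*pi*s/2) is 2*s*sin(5*pi*s/2)/(5*pi) - 6*sin(5*pi*s/2)/(5*pi) + 4*cos(5*pi*s/2)/(25*pi**2); evaluating from -2 to 0: ∫_{-2}^{0} (s - 3) cos(5*pi*s/2) ds = (4/(25*pi**2)) - (-4/(25*pi**2)) = 8/(25*pi**2).
Integrating by parts (boundary term plus one more integral), an antiderivative of (1 - 2*s) cos(5*pi*s/2) is -4*s*sin(5*pi*s/2)/(5*pi) + 2*sin(5*pi*s/2)/(5*pi) - 8*cos(5*pi*s/2)/(25*pi**2); evaluating from 0 to 2: ∫_{0}^{2} (1 - 2*s) cos(5*pi*s/2) ds = (8/(25*pi**2)) - (-8/(25*pi**2)) = 16/(25*pi**2).
Summing the pieces and multiplying by (1/2) gives a_5 = 12/(25*pi**2).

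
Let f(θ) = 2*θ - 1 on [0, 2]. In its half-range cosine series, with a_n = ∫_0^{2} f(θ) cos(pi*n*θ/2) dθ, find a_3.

a_3 = ∫_0^{2} (2*θ - 1) cos(3*pi*θ/2) dθ.
Integrating by parts (boundary term plus one more integral), an antiderivative of (2*θ - 1) cos(3*pi*θ/2) is 4*θ*sin(3*pi*θ/2)/(3*pi) - 2*sin(3*pi*θ/2)/(3*pi) + 8*cos(3*pi*θ/2)/(9*pi**2); evaluating from 0 to 2: ∫_{0}^{2} (2*θ - 1) cos(3*pi*θ/2) dθ = (-8/(9*pi**2)) - (8/(9*pi**2)) = -16/(9*pi**2).
Hence a_3 = -16/(9*pi**2).

-16/(9*pi**2)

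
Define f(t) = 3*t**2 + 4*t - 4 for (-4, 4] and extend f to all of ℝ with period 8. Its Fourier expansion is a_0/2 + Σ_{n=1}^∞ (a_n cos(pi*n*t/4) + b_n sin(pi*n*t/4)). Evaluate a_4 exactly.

12/pi**2

a_4 = 1/4 ∫_{-4}^{4} f(t) cos(pi*t) dt.
Integrating by parts twice (tabular method), an antiderivative of (3*t**2 + 4*t - 4) cos(pi*t) is 3*t**2*sin(pi*t)/pi + 4*t*sin(pi*t)/pi + 6*t*cos(pi*t)/pi**2 - 4*sin(pi*t)/pi - 6*sin(pi*t)/pi**3 + 4*cos(pi*t)/pi**2; evaluating from -4 to 4: ∫_{-4}^{4} (3*t**2 + 4*t - 4) cos(pi*t) dt = (28/pi**2) - (-20/pi**2) = 48/pi**2.
Hence a_4 = (1/4)·(48/pi**2) = 12/pi**2.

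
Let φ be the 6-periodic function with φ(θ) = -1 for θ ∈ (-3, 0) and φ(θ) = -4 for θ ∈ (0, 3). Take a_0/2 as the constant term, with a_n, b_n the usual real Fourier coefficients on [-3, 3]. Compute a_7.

a_7 = 1/3 ∫_{-3}^{3} φ(θ) cos(7*pi*θ/3) dθ.
Split the integral at the breakpoints.
Directly, an antiderivative of (-1) cos(7*pi*θ/3) is -3*sin(7*pi*θ/3)/(7*pi); evaluating from -3 to 0: ∫_{-3}^{0} (-1) cos(7*pi*θ/3) dθ = (0) - (0) = 0.
Directly, an antiderivative of (-4) cos(7*pi*θ/3) is -12*sin(7*pi*θ/3)/(7*pi); evaluating from 0 to 3: ∫_{0}^{3} (-4) cos(7*pi*θ/3) dθ = (0) - (0) = 0.
Summing the pieces and multiplying by (1/3) gives a_7 = 0.

0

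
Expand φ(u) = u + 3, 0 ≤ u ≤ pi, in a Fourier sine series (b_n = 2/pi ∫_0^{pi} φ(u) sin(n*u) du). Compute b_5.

b_5 = 2/pi ∫_0^{pi} (u + 3) sin(5*u) du.
Integrating by parts (boundary term plus one more integral), an antiderivative of (u + 3) sin(5*u) is -u*cos(5*u)/5 + sin(5*u)/25 - 3*cos(5*u)/5; evaluating from 0 to pi: ∫_{0}^{pi} (u + 3) sin(5*u) du = (3/5 + pi/5) - (-3/5) = pi/5 + 6/5.
Hence b_5 = (2/pi)·(pi/5 + 6/5) = 2*(pi + 6)/(5*pi).

2*(pi + 6)/(5*pi)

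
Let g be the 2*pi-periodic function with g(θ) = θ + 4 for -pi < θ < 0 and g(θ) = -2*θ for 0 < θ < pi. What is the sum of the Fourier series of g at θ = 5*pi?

θ = 5*pi differs from θ = pi by 2 full period(s), and the series is 2*pi-periodic.
At θ = pi the one-sided limits are g(pi^-) = -2*pi and g(pi^+) = 4 - pi.
By Dirichlet's theorem the series converges to their average, [(-2*pi) + (4 - pi)]/2 = 2 - 3*pi/2.

2 - 3*pi/2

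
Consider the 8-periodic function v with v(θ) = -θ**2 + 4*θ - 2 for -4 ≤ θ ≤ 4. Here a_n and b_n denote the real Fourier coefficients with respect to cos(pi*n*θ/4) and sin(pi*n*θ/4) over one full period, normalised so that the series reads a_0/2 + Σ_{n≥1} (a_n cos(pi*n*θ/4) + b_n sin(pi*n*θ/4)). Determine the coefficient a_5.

64/(25*pi**2)

a_5 = 1/4 ∫_{-4}^{4} v(θ) cos(5*pi*θ/4) dθ.
Integrating by parts twice (tabular method), an antiderivative of (-θ**2 + 4*θ - 2) cos(5*pi*θ/4) is -4*θ**2*sin(5*pi*θ/4)/(5*pi) + 16*θ*sin(5*pi*θ/4)/(5*pi) - 32*θ*cos(5*pi*θ/4)/(25*pi**2) - 8*sin(5*pi*θ/4)/(5*pi) + 128*sin(5*pi*θ/4)/(125*pi**3) + 64*cos(5*pi*θ/4)/(25*pi**2); evaluating from -4 to 4: ∫_{-4}^{4} (-θ**2 + 4*θ - 2) cos(5*pi*θ/4) dθ = (64/(25*pi**2)) - (-192/(25*pi**2)) = 256/(25*pi**2).
Hence a_5 = (1/4)·(256/(25*pi**2)) = 64/(25*pi**2).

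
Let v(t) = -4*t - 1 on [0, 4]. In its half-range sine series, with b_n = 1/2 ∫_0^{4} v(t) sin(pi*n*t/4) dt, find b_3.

-12/pi

b_3 = 1/2 ∫_0^{4} (-4*t - 1) sin(3*pi*t/4) dt.
Integrating by parts (boundary term plus one more integral), an antiderivative of (-4*t - 1) sin(3*pi*t/4) is 16*t*cos(3*pi*t/4)/(3*pi) - 64*sin(3*pi*t/4)/(9*pi**2) + 4*cos(3*pi*t/4)/(3*pi); evaluating from 0 to 4: ∫_{0}^{4} (-4*t - 1) sin(3*pi*t/4) dt = (-68/(3*pi)) - (4/(3*pi)) = -24/pi.
Hence b_3 = (1/2)·(-24/pi) = -12/pi.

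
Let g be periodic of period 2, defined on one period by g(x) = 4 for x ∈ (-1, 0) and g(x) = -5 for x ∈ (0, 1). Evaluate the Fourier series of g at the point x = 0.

At x = 0 the one-sided limits are g(0^-) = 4 and g(0^+) = -5.
By Dirichlet's theorem the series converges to their average, [(4) + (-5)]/2 = -1/2.

-1/2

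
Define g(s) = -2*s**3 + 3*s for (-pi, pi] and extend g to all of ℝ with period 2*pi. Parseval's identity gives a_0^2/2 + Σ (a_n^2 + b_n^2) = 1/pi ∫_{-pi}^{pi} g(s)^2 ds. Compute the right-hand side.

2*pi**2*(-84*pi**2 + 105 + 20*pi**4)/35

1/pi ∫_{-pi}^{pi} g(s)^2 ds = 1/pi · (2*pi**3*(-84*pi**2 + 105 + 20*pi**4)/35) = 2*pi**2*(-84*pi**2 + 105 + 20*pi**4)/35.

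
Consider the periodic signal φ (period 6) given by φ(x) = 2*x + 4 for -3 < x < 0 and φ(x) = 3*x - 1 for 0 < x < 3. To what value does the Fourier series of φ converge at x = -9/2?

x = -9/2 differs from x = 3/2 by -1 full period(s), and the series is 6-periodic.
φ is continuous at x = 3/2 with value 7/2, so the series converges to 7/2 there.

7/2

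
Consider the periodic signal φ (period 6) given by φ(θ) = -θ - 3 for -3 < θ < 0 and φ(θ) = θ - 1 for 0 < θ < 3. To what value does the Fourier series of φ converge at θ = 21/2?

θ = 21/2 differs from θ = -3/2 by 2 full period(s), and the series is 6-periodic.
φ is continuous at θ = -3/2 with value -3/2, so the series converges to -3/2 there.

-3/2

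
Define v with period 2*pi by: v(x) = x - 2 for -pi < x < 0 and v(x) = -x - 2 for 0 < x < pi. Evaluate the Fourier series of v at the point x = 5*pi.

x = 5*pi differs from x = pi by 2 full period(s), and the series is 2*pi-periodic.
v is continuous at x = pi with value -pi - 2, so the series converges to -pi - 2 there.

-pi - 2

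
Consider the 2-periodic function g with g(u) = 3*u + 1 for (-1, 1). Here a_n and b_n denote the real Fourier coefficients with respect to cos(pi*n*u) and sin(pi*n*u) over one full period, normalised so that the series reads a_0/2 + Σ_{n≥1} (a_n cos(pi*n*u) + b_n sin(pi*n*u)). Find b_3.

2/pi

b_3 = ∫_{-1}^{1} g(u) sin(3*pi*u) du.
Integrating by parts (boundary term plus one more integral), an antiderivative of (3*u + 1) sin(3*pi*u) is -u*cos(3*pi*u)/pi + sin(3*pi*u)/(3*pi**2) - cos(3*pi*u)/(3*pi); evaluating from -1 to 1: ∫_{-1}^{1} (3*u + 1) sin(3*pi*u) du = (4/(3*pi)) - (-2/(3*pi)) = 2/pi.
Hence b_3 = 2/pi.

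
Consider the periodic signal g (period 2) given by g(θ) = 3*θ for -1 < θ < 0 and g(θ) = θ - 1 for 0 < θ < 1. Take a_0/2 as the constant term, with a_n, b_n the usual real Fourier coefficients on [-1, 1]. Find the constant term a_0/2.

-1

a_0 = ∫_{-1}^{1} g(θ) dθ = -2.
So the constant term a_0/2 = -1.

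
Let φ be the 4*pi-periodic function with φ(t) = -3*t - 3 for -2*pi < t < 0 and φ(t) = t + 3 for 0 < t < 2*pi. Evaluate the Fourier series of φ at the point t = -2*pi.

At t = -2*pi the one-sided limits are φ(-2*pi^-) = 3 + 2*pi and φ(-2*pi^+) = -3 + 6*pi.
By Dirichlet's theorem the series converges to their average, [(3 + 2*pi) + (-3 + 6*pi)]/2 = 4*pi.

4*pi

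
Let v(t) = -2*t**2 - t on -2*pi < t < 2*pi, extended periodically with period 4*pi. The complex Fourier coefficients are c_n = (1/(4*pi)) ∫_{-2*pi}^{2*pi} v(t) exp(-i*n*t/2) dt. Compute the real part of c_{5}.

16/25

Since v is real-valued, Re(c_{5}) = (1/(4*pi)) ∫_{-2*pi}^{2*pi} v(t) cos(5*t/2) dt = a_{5}/2.
Integrating by parts twice (tabular method), an antiderivative of (-2*t**2 - t) cos(5*t/2) is -4*t**2*sin(5*t/2)/5 - 2*t*sin(5*t/2)/5 - 16*t*cos(5*t/2)/25 + 32*sin(5*t/2)/125 - 4*cos(5*t/2)/25; evaluating from -2*pi to 2*pi: ∫_{-2*pi}^{2*pi} (-2*t**2 - t) cos(5*t/2) dt = (4/25 + 32*pi/25) - (4/25 - 32*pi/25) = 64*pi/25.
Hence Re(c_{5}) = (1/(4*pi))·(64*pi/25) = 16/25.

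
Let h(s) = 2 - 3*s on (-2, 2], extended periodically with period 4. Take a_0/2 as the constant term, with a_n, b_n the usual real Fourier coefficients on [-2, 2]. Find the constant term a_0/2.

a_0 = 1/2 ∫_{-2}^{2} h(s) ds = 1/2 · (8) = 4.
So the constant term a_0/2 = 2.

2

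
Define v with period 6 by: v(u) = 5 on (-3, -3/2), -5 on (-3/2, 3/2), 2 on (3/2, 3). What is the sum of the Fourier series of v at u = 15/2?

u = 15/2 differs from u = 3/2 by 1 full period(s), and the series is 6-periodic.
At u = 3/2 the one-sided limits are v(3/2^-) = -5 and v(3/2^+) = 2.
By Dirichlet's theorem the series converges to their average, [(-5) + (2)]/2 = -3/2.

-3/2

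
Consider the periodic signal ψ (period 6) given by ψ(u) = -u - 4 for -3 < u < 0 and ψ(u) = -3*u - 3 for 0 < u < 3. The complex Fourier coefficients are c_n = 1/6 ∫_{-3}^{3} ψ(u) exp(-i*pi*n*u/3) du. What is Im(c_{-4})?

3/(2*pi)

Since ψ is real-valued, Im(c_{-4}) = -1/6 ∫_{-3}^{3} ψ(u) sin(-4*pi*u/3) du = b_{4}/2.
Split the integral at the breakpoints.
Integrating by parts (boundary term plus one more integral), an antiderivative of (-u - 4) sin(-4*pi*u/3) is -3*u*cos(4*pi*u/3)/(4*pi) + 9*sin(4*pi*u/3)/(16*pi**2) - 3*cos(4*pi*u/3)/pi; evaluating from -3 to 0: ∫_{-3}^{0} (-u - 4) sin(-4*pi*u/3) du = (-3/pi) - (-3/(4*pi)) = -9/(4*pi).
Integrating by parts (boundary term plus one more integral), an antiderivative of (-3*u - 3) sin(-4*pi*u/3) is -9*u*cos(4*pi*u/3)/(4*pi) + 27*sin(4*pi*u/3)/(16*pi**2) - 9*cos(4*pi*u/3)/(4*pi); evaluating from 0 to 3: ∫_{0}^{3} (-3*u - 3) sin(-4*pi*u/3) du = (-9/pi) - (-9/(4*pi)) = -27/(4*pi).
So ∫_{-3}^{3} ψ(u) sin(-4*pi*u/3) du = -9/pi.
Hence Im(c_{-4}) = (-1/6)·(-9/pi) = 3/(2*pi).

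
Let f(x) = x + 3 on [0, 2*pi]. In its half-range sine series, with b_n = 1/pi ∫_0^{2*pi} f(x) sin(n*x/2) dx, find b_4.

b_4 = 1/pi ∫_0^{2*pi} (x + 3) sin(2*x) dx.
Integrating by parts (boundary term plus one more integral), an antiderivative of (x + 3) sin(2*x) is -x*cos(2*x)/2 + sin(2*x)/4 - 3*cos(2*x)/2; evaluating from 0 to 2*pi: ∫_{0}^{2*pi} (x + 3) sin(2*x) dx = (-pi - 3/2) - (-3/2) = -pi.
Hence b_4 = (1/pi)·(-pi) = -1.

-1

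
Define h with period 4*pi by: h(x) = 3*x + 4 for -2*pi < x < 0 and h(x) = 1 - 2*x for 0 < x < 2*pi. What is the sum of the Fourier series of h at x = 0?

At x = 0 the one-sided limits are h(0^-) = 4 and h(0^+) = 1.
By Dirichlet's theorem the series converges to their average, [(4) + (1)]/2 = 5/2.

5/2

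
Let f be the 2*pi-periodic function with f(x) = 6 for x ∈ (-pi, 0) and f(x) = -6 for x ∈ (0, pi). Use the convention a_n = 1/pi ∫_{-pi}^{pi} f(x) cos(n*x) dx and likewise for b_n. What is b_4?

0

b_4 = 1/pi ∫_{-pi}^{pi} f(x) sin(4*x) dx.
f is odd and sin(4*x) is odd, so the integrand is even and b_4 = 2/pi ∫_0^{pi} f(x) sin(4*x) dx.
Directly, an antiderivative of (-6) sin(4*x) is 3*cos(4*x)/2; evaluating from 0 to pi: ∫_{0}^{pi} (-6) sin(4*x) dx = (3/2) - (3/2) = 0.
Hence b_4 = (2/pi)·(0) = 0.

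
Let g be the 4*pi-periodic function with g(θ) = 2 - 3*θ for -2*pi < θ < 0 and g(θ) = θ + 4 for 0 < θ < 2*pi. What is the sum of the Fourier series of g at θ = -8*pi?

3

θ = -8*pi differs from θ = 0 by -2 full period(s), and the series is 4*pi-periodic.
At θ = 0 the one-sided limits are g(0^-) = 2 and g(0^+) = 4.
By Dirichlet's theorem the series converges to their average, [(2) + (4)]/2 = 3.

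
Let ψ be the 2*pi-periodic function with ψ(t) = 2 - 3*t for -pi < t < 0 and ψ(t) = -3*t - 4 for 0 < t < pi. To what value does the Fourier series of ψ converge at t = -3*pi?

t = -3*pi differs from t = -pi by -1 full period(s), and the series is 2*pi-periodic.
At t = -pi the one-sided limits are ψ(-pi^-) = -3*pi - 4 and ψ(-pi^+) = 2 + 3*pi.
By Dirichlet's theorem the series converges to their average, [(-3*pi - 4) + (2 + 3*pi)]/2 = -1.

-1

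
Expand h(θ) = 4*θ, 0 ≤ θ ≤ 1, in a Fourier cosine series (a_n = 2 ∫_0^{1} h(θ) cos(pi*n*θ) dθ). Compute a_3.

-16/(9*pi**2)

a_3 = 2 ∫_0^{1} (4*θ) cos(3*pi*θ) dθ.
Integrating by parts (boundary term plus one more integral), an antiderivative of (4*θ) cos(3*pi*θ) is 4*θ*sin(3*pi*θ)/(3*pi) + 4*cos(3*pi*θ)/(9*pi**2); evaluating from 0 to 1: ∫_{0}^{1} (4*θ) cos(3*pi*θ) dθ = (-4/(9*pi**2)) - (4/(9*pi**2)) = -8/(9*pi**2).
Hence a_3 = 2·(-8/(9*pi**2)) = -16/(9*pi**2).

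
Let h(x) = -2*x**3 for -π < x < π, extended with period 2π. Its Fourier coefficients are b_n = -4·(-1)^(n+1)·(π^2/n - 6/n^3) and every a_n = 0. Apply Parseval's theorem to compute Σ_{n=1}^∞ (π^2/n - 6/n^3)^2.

pi**6/14

Parseval: Σ b_n^2 = (1/π) ∫_{-π}^{π} h(x)^2 dx = 8*pi**6/7.
b_n^2 = 16·(π^2/n - 6/n^3)^2, so the sum equals (8*pi**6/7)/16 = pi**6/14.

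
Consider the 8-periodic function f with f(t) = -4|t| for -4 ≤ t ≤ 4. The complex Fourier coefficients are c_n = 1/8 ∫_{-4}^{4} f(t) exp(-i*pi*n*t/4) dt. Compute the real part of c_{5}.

32/(25*pi**2)

Since f is real-valued, Re(c_{5}) = 1/8 ∫_{-4}^{4} f(t) cos(5*pi*t/4) dt = a_{5}/2.
f is even and cos(5*pi*t/4) is even, so the integrand is even: ∫_{-4}^{4} f(t) cos(5*pi*t/4) dt = 2∫_0^{4} f(t) cos(5*pi*t/4) dt.
Integrating by parts (boundary term plus one more integral), an antiderivative of (-4*t) cos(5*pi*t/4) is -16*t*sin(5*pi*t/4)/(5*pi) - 64*cos(5*pi*t/4)/(25*pi**2); evaluating from 0 to 4: ∫_{0}^{4} (-4*t) cos(5*pi*t/4) dt = (64/(25*pi**2)) - (-64/(25*pi**2)) = 128/(25*pi**2).
So ∫_{-4}^{4} f(t) cos(5*pi*t/4) dt = 256/(25*pi**2).
Hence Re(c_{5}) = (1/8)·(256/(25*pi**2)) = 32/(25*pi**2).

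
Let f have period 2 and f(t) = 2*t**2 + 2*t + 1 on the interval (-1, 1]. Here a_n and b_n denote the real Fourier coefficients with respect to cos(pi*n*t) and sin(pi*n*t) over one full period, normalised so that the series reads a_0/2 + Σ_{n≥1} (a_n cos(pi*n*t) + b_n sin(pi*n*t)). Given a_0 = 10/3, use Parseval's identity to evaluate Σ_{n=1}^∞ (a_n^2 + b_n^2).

152/45

Parseval: a_0^2/2 + Σ_{n≥1} (a_n^2+b_n^2) = ∫_{-1}^{1} f(t)^2 dt = 134/15.
Subtract a_0^2/2 = 50/9: Σ (a_n^2+b_n^2) = 152/45.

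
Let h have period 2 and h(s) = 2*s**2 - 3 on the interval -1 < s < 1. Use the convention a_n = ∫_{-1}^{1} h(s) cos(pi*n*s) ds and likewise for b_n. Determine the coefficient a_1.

-8/pi**2

a_1 = ∫_{-1}^{1} h(s) cos(pi*s) ds.
h is even and cos(pi*s) is even, so the integrand is even and a_1 = 2 ∫_0^{1} h(s) cos(pi*s) ds.
Integrating by parts twice (tabular method), an antiderivative of (2*s**2 - 3) cos(pi*s) is 2*s**2*sin(pi*s)/pi + 4*s*cos(pi*s)/pi**2 - 3*sin(pi*s)/pi - 4*sin(pi*s)/pi**3; evaluating from 0 to 1: ∫_{0}^{1} (2*s**2 - 3) cos(pi*s) ds = (-4/pi**2) - (0) = -4/pi**2.
Hence a_1 = 2·(-4/pi**2) = -8/pi**2.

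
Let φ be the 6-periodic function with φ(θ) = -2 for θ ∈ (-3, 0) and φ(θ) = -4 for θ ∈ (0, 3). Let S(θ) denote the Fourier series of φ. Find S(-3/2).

-2

φ is continuous at θ = -3/2 with value -2, so the series converges to -2 there.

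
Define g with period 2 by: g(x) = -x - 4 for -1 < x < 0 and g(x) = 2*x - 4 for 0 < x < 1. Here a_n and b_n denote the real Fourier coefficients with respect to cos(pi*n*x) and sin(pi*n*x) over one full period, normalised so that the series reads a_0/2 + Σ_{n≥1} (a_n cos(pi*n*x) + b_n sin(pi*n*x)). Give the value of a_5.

a_5 = ∫_{-1}^{1} g(x) cos(5*pi*x) dx.
Split the integral at the breakpoints.
Integrating by parts (boundary term plus one more integral), an antiderivative of (-x - 4) cos(5*pi*x) is -x*sin(5*pi*x)/(5*pi) - 4*sin(5*pi*x)/(5*pi) - cos(5*pi*x)/(25*pi**2); evaluating from -1 to 0: ∫_{-1}^{0} (-x - 4) cos(5*pi*x) dx = (-1/(25*pi**2)) - (1/(25*pi**2)) = -2/(25*pi**2).
Integrating by parts (boundary term plus one more integral), an antiderivative of (2*x - 4) cos(5*pi*x) is 2*x*sin(5*pi*x)/(5*pi) - 4*sin(5*pi*x)/(5*pi) + 2*cos(5*pi*x)/(25*pi**2); evaluating from 0 to 1: ∫_{0}^{1} (2*x - 4) cos(5*pi*x) dx = (-2/(25*pi**2)) - (2/(25*pi**2)) = -4/(25*pi**2).
Summing the pieces gives a_5 = -6/(25*pi**2).

-6/(25*pi**2)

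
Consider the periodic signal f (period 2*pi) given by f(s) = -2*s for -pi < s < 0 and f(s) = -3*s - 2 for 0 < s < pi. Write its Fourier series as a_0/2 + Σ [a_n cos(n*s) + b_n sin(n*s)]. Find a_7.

2/(49*pi)

a_7 = 1/pi ∫_{-pi}^{pi} f(s) cos(7*s) ds.
Split the integral at the breakpoints.
Integrating by parts (boundary term plus one more integral), an antiderivative of (-2*s) cos(7*s) is -2*s*sin(7*s)/7 - 2*cos(7*s)/49; evaluating from -pi to 0: ∫_{-pi}^{0} (-2*s) cos(7*s) ds = (-2/49) - (2/49) = -4/49.
Integrating by parts (boundary term plus one more integral), an antiderivative of (-3*s - 2) cos(7*s) is -3*s*sin(7*s)/7 - 2*sin(7*s)/7 - 3*cos(7*s)/49; evaluating from 0 to pi: ∫_{0}^{pi} (-3*s - 2) cos(7*s) ds = (3/49) - (-3/49) = 6/49.
Summing the pieces and multiplying by (1/pi) gives a_7 = 2/(49*pi).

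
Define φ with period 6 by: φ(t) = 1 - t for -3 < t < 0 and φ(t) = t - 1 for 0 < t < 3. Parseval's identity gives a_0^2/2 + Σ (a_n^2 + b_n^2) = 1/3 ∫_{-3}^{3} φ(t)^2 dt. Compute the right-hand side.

1/3 ∫_{-3}^{3} φ(t)^2 dt = 1/3 · (24) = 8.

8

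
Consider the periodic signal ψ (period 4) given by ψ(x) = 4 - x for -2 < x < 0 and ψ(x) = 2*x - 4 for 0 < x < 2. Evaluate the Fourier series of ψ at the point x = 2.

At x = 2 the one-sided limits are ψ(2^-) = 0 and ψ(2^+) = 6.
By Dirichlet's theorem the series converges to their average, [(0) + (6)]/2 = 3.

3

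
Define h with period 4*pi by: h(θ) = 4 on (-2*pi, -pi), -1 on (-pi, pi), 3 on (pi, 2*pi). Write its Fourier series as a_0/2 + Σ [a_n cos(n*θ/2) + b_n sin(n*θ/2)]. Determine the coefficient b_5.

b_5 = (1/(2*pi)) ∫_{-2*pi}^{2*pi} h(θ) sin(5*θ/2) dθ.
Split the integral at the breakpoints.
Directly, an antiderivative of (4) sin(5*θ/2) is -8*cos(5*θ/2)/5; evaluating from -2*pi to -pi: ∫_{-2*pi}^{-pi} (4) sin(5*θ/2) dθ = (0) - (8/5) = -8/5.
Directly, an antiderivative of (-1) sin(5*θ/2) is 2*cos(5*θ/2)/5; evaluating from -pi to pi: ∫_{-pi}^{pi} (-1) sin(5*θ/2) dθ = (0) - (0) = 0.
Directly, an antiderivative of (3) sin(5*θ/2) is -6*cos(5*θ/2)/5; evaluating from pi to 2*pi: ∫_{pi}^{2*pi} (3) sin(5*θ/2) dθ = (6/5) - (0) = 6/5.
Summing the pieces and multiplying by (1/(2*pi)) gives b_5 = -1/(5*pi).

-1/(5*pi)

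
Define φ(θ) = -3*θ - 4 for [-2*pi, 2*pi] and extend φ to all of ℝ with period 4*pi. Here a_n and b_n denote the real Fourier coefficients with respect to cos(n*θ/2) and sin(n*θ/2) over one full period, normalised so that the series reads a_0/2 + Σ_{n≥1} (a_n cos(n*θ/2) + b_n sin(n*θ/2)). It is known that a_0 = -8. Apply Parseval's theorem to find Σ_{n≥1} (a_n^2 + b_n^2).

Parseval: a_0^2/2 + Σ_{n≥1} (a_n^2+b_n^2) = (1/(2*pi)) ∫_{-2*pi}^{2*pi} φ(θ)^2 dθ = 32 + 24*pi**2.
Subtract a_0^2/2 = 32: Σ (a_n^2+b_n^2) = 24*pi**2.

24*pi**2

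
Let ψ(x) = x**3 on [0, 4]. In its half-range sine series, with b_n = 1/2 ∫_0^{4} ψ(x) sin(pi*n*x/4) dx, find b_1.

-768/pi**3 + 128/pi

b_1 = 1/2 ∫_0^{4} (x**3) sin(pi*x/4) dx.
Integrating by parts three times (tabular method), an antiderivative of (x**3) sin(pi*x/4) is -4*x**3*cos(pi*x/4)/pi + 48*x**2*sin(pi*x/4)/pi**2 + 384*x*cos(pi*x/4)/pi**3 - 1536*sin(pi*x/4)/pi**4; evaluating from 0 to 4: ∫_{0}^{4} (x**3) sin(pi*x/4) dx = (-1536/pi**3 + 256/pi) - (0) = -1536/pi**3 + 256/pi.
Hence b_1 = (1/2)·(-1536/pi**3 + 256/pi) = -768/pi**3 + 128/pi.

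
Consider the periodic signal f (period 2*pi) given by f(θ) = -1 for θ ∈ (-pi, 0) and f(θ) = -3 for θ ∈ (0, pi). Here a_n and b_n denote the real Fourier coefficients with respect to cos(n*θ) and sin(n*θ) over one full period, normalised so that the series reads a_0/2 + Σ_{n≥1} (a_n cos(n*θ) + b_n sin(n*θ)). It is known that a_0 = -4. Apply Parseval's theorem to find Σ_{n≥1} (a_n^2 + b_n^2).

Parseval: a_0^2/2 + Σ_{n≥1} (a_n^2+b_n^2) = 1/pi ∫_{-pi}^{pi} f(θ)^2 dθ = 10.
Subtract a_0^2/2 = 8: Σ (a_n^2+b_n^2) = 2.

2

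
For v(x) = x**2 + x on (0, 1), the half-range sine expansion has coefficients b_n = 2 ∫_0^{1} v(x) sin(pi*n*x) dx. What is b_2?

b_2 = 2 ∫_0^{1} (x**2 + x) sin(2*pi*x) dx.
Integrating by parts twice (tabular method), an antiderivative of (x**2 + x) sin(2*pi*x) is -x**2*cos(2*pi*x)/(2*pi) + x*sin(2*pi*x)/(2*pi**2) - x*cos(2*pi*x)/(2*pi) + sin(2*pi*x)/(4*pi**2) + cos(2*pi*x)/(4*pi**3); evaluating from 0 to 1: ∫_{0}^{1} (x**2 + x) sin(2*pi*x) dx = ((1/4 - pi**2)/pi**3) - (1/(4*pi**3)) = -1/pi.
Hence b_2 = 2·(-1/pi) = -2/pi.

-2/pi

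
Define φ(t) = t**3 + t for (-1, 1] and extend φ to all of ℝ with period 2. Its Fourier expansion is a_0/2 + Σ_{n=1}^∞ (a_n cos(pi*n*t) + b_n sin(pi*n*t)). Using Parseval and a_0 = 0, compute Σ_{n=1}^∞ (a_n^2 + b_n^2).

184/105

Parseval: a_0^2/2 + Σ_{n≥1} (a_n^2+b_n^2) = ∫_{-1}^{1} φ(t)^2 dt = 184/105.
Subtract a_0^2/2 = 0: Σ (a_n^2+b_n^2) = 184/105.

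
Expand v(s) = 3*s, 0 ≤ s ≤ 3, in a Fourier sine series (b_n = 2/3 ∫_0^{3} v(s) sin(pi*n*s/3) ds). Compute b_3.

6/pi

b_3 = 2/3 ∫_0^{3} (3*s) sin(pi*s) ds.
Integrating by parts (boundary term plus one more integral), an antiderivative of (3*s) sin(pi*s) is -3*s*cos(pi*s)/pi + 3*sin(pi*s)/pi**2; evaluating from 0 to 3: ∫_{0}^{3} (3*s) sin(pi*s) ds = (9/pi) - (0) = 9/pi.
Hence b_3 = (2/3)·(9/pi) = 6/pi.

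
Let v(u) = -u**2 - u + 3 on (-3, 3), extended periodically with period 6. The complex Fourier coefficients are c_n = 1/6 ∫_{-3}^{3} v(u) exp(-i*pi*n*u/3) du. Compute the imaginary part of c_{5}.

Since v is real-valued, Im(c_{5}) = -1/6 ∫_{-3}^{3} v(u) sin(5*pi*u/3) du = -b_{5}/2.
Integrating by parts twice (tabular method), an antiderivative of (-u**2 - u + 3) sin(5*pi*u/3) is 3*u**2*cos(5*pi*u/3)/(5*pi) - 18*u*sin(5*pi*u/3)/(25*pi**2) + 3*u*cos(5*pi*u/3)/(5*pi) - 9*sin(5*pi*u/3)/(25*pi**2) - 9*cos(5*pi*u/3)/(5*pi) - 54*cos(5*pi*u/3)/(125*pi**3); evaluating from -3 to 3: ∫_{-3}^{3} (-u**2 - u + 3) sin(5*pi*u/3) du = (27*(2 - 25*pi**2)/(125*pi**3)) - (9*(6 - 25*pi**2)/(125*pi**3)) = -18/(5*pi).
Hence Im(c_{5}) = (-1/6)·(-18/(5*pi)) = 3/(5*pi).

3/(5*pi)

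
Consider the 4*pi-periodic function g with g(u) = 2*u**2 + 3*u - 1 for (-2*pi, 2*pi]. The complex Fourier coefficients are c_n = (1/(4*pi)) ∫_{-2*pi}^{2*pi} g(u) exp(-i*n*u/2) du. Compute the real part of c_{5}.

Since g is real-valued, Re(c_{5}) = (1/(4*pi)) ∫_{-2*pi}^{2*pi} g(u) cos(5*u/2) du = a_{5}/2.
Integrating by parts twice (tabular method), an antiderivative of (2*u**2 + 3*u - 1) cos(5*u/2) is 4*u**2*sin(5*u/2)/5 + 6*u*sin(5*u/2)/5 + 16*u*cos(5*u/2)/25 - 82*sin(5*u/2)/125 + 12*cos(5*u/2)/25; evaluating from -2*pi to 2*pi: ∫_{-2*pi}^{2*pi} (2*u**2 + 3*u - 1) cos(5*u/2) du = (-32*pi/25 - 12/25) - (-12/25 + 32*pi/25) = -64*pi/25.
Hence Re(c_{5}) = (1/(4*pi))·(-64*pi/25) = -16/25.

-16/25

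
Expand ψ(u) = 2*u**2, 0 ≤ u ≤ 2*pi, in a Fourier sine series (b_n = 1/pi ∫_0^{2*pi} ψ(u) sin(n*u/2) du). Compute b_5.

16*(-4 + 25*pi**2)/(125*pi)

b_5 = 1/pi ∫_0^{2*pi} (2*u**2) sin(5*u/2) du.
Integrating by parts twice (tabular method), an antiderivative of (2*u**2) sin(5*u/2) is -4*u**2*cos(5*u/2)/5 + 16*u*sin(5*u/2)/25 + 32*cos(5*u/2)/125; evaluating from 0 to 2*pi: ∫_{0}^{2*pi} (2*u**2) sin(5*u/2) du = (-32/125 + 16*pi**2/5) - (32/125) = -64/125 + 16*pi**2/5.
Hence b_5 = (1/pi)·(-64/125 + 16*pi**2/5) = 16*(-4 + 25*pi**2)/(125*pi).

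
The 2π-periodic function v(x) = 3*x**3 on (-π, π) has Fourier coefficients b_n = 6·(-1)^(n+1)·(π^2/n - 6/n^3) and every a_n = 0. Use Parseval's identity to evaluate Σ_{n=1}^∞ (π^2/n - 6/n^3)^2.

pi**6/14

Parseval: Σ b_n^2 = (1/π) ∫_{-π}^{π} v(x)^2 dx = 18*pi**6/7.
b_n^2 = 36·(π^2/n - 6/n^3)^2, so the sum equals (18*pi**6/7)/36 = pi**6/14.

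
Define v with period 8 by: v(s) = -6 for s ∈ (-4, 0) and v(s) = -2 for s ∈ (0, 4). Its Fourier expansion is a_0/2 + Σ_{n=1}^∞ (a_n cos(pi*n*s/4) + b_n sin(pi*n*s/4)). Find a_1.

a_1 = 1/4 ∫_{-4}^{4} v(s) cos(pi*s/4) ds.
Split the integral at the breakpoints.
Directly, an antiderivative of (-6) cos(pi*s/4) is -24*sin(pi*s/4)/pi; evaluating from -4 to 0: ∫_{-4}^{0} (-6) cos(pi*s/4) ds = (0) - (0) = 0.
Directly, an antiderivative of (-2) cos(pi*s/4) is -8*sin(pi*s/4)/pi; evaluating from 0 to 4: ∫_{0}^{4} (-2) cos(pi*s/4) ds = (0) - (0) = 0.
Summing the pieces and multiplying by (1/4) gives a_1 = 0.

0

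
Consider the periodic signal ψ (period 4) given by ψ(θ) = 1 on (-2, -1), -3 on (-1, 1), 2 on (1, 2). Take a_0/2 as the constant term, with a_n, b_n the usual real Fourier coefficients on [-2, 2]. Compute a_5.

a_5 = 1/2 ∫_{-2}^{2} ψ(θ) cos(5*pi*θ/2) dθ.
Split the integral at the breakpoints.
Directly, an antiderivative of (1) cos(5*pi*θ/2) is 2*sin(5*pi*θ/2)/(5*pi); evaluating from -2 to -1: ∫_{-2}^{-1} (1) cos(5*pi*θ/2) dθ = (-2/(5*pi)) - (0) = -2/(5*pi).
Directly, an antiderivative of (-3) cos(5*pi*θ/2) is -6*sin(5*pi*θ/2)/(5*pi); evaluating from -1 to 1: ∫_{-1}^{1} (-3) cos(5*pi*θ/2) dθ = (-6/(5*pi)) - (6/(5*pi)) = -12/(5*pi).
Directly, an antiderivative of (2) cos(5*pi*θ/2) is 4*sin(5*pi*θ/2)/(5*pi); evaluating from 1 to 2: ∫_{1}^{2} (2) cos(5*pi*θ/2) dθ = (0) - (4/(5*pi)) = -4/(5*pi).
Summing the pieces and multiplying by (1/2) gives a_5 = -9/(5*pi).

-9/(5*pi)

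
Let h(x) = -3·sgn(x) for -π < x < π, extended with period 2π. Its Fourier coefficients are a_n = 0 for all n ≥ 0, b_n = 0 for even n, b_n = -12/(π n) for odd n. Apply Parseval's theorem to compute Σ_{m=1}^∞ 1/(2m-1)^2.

pi**2/8

Parseval: Σ b_n^2 = (1/π) ∫_{-π}^{π} h(x)^2 dx = 18.
Only odd n contribute, with b_n^2 = 144/(π^2 n^2), so Σ_{m≥1} 1/(2m-1)^2 = π^2·(18)/144 = pi**2/8.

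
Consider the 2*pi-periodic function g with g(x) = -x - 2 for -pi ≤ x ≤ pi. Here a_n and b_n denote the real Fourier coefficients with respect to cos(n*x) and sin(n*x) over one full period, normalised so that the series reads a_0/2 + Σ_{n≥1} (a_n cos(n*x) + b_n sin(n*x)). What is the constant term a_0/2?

a_0 = 1/pi ∫_{-pi}^{pi} g(x) dx = 1/pi · (-4*pi) = -4.
So the constant term a_0/2 = -2.

-2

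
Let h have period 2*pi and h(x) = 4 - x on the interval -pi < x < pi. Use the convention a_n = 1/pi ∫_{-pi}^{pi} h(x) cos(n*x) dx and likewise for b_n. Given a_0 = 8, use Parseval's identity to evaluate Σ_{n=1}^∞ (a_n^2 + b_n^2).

Parseval: a_0^2/2 + Σ_{n≥1} (a_n^2+b_n^2) = 1/pi ∫_{-pi}^{pi} h(x)^2 dx = 2*pi**2/3 + 32.
Subtract a_0^2/2 = 32: Σ (a_n^2+b_n^2) = 2*pi**2/3.

2*pi**2/3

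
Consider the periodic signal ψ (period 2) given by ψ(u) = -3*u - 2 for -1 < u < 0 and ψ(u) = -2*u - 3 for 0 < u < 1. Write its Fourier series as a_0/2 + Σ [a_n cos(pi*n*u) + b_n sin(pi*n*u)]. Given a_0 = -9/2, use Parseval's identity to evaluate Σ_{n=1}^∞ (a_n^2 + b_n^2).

Parseval: a_0^2/2 + Σ_{n≥1} (a_n^2+b_n^2) = ∫_{-1}^{1} ψ(u)^2 du = 52/3.
Subtract a_0^2/2 = 81/8: Σ (a_n^2+b_n^2) = 173/24.

173/24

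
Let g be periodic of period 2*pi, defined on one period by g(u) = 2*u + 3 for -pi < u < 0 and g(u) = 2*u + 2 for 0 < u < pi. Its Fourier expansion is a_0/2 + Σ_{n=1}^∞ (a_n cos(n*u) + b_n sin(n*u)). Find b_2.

b_2 = 1/pi ∫_{-pi}^{pi} g(u) sin(2*u) du.
Split the integral at the breakpoints.
Integrating by parts (boundary term plus one more integral), an antiderivative of (2*u + 3) sin(2*u) is -u*cos(2*u) + sin(2*u)/2 - 3*cos(2*u)/2; evaluating from -pi to 0: ∫_{-pi}^{0} (2*u + 3) sin(2*u) du = (-3/2) - (-3/2 + pi) = -pi.
Integrating by parts (boundary term plus one more integral), an antiderivative of (2*u + 2) sin(2*u) is -u*cos(2*u) + sin(2*u)/2 - cos(2*u); evaluating from 0 to pi: ∫_{0}^{pi} (2*u + 2) sin(2*u) du = (-pi - 1) - (-1) = -pi.
Summing the pieces and multiplying by (1/pi) gives b_2 = -2.

-2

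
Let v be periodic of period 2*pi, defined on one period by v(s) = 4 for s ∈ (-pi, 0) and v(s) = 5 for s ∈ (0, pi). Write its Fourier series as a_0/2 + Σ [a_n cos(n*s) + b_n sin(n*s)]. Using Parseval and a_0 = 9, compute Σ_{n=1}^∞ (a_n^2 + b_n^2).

Parseval: a_0^2/2 + Σ_{n≥1} (a_n^2+b_n^2) = 1/pi ∫_{-pi}^{pi} v(s)^2 ds = 41.
Subtract a_0^2/2 = 81/2: Σ (a_n^2+b_n^2) = 1/2.

1/2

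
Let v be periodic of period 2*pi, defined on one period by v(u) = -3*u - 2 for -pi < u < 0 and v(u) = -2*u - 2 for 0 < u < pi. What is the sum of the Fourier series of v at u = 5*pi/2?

u = 5*pi/2 differs from u = pi/2 by 1 full period(s), and the series is 2*pi-periodic.
v is continuous at u = pi/2 with value -pi - 2, so the series converges to -pi - 2 there.

-pi - 2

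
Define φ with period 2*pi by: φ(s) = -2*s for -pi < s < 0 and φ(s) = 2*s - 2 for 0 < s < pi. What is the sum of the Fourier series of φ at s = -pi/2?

pi

φ is continuous at s = -pi/2 with value pi, so the series converges to pi there.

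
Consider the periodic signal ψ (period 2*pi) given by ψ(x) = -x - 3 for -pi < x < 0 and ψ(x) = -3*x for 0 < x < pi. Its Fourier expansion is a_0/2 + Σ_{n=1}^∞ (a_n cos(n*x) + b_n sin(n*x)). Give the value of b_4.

b_4 = 1/pi ∫_{-pi}^{pi} ψ(x) sin(4*x) dx.
Split the integral at the breakpoints.
Integrating by parts (boundary term plus one more integral), an antiderivative of (-x - 3) sin(4*x) is x*cos(4*x)/4 - sin(4*x)/16 + 3*cos(4*x)/4; evaluating from -pi to 0: ∫_{-pi}^{0} (-x - 3) sin(4*x) dx = (3/4) - (3/4 - pi/4) = pi/4.
Integrating by parts (boundary term plus one more integral), an antiderivative of (-3*x) sin(4*x) is 3*x*cos(4*x)/4 - 3*sin(4*x)/16; evaluating from 0 to pi: ∫_{0}^{pi} (-3*x) sin(4*x) dx = (3*pi/4) - (0) = 3*pi/4.
Summing the pieces and multiplying by (1/pi) gives b_4 = 1.

1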